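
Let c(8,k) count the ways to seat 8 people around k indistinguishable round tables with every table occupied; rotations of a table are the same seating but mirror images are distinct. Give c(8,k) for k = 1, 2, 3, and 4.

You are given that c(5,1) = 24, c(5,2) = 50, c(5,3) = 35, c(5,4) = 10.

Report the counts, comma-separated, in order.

5040, 13068, 13132, 6769

i=6: T(6,1)=0+5·24=120 | T(6,2)=24+5·50=274 | T(6,3)=50+5·35=225 | T(6,4)=35+5·10=85
i=7: T(7,1)=0+6·120=720 | T(7,2)=120+6·274=1764 | T(7,3)=274+6·225=1624 | T(7,4)=225+6·85=735
i=8: T(8,1)=0+7·720=5040 | T(8,2)=720+7·1764=13068 | T(8,3)=1764+7·1624=13132 | T(8,4)=1624+7·735=6769
Read c(8,1) = 5040, c(8,2) = 13068, c(8,3) = 13132, c(8,4) = 6769.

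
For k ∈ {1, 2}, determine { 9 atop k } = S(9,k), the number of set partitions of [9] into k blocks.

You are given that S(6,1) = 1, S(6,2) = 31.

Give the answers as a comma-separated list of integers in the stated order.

@7  (7,1):1·1+0→1, (7,2):31·2+1→63
@8  (8,1):1·1+0→1, (8,2):63·2+1→127
@9  (9,1):1·1+0→1, (9,2):127·2+1→255
Read S(9,1) = 1, S(9,2) = 255.

1, 255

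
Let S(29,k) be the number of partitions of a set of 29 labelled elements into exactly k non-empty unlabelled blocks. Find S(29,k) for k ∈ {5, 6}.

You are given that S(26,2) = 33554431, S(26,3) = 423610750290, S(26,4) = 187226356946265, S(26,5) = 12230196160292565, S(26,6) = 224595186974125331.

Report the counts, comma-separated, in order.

1540200411172850701, 49628317055962639176

[27] T[27,3]:3*423610750290+33554431=1270865805301 · T[27,4]:4*187226356946265+423610750290=749329038535350 · T[27,5]:5*12230196160292565+187226356946265=61338207158409090 · T[27,6]:6*224595186974125331+12230196160292565=1359801318005044551
[28] T[28,4]:4*749329038535350+1270865805301=2998587019946701 · T[28,5]:5*61338207158409090+749329038535350=307440364830580800 · T[28,6]:6*1359801318005044551+61338207158409090=8220146115188676396
[29] T[29,5]:5*307440364830580800+2998587019946701=1540200411172850701 · T[29,6]:6*8220146115188676396+307440364830580800=49628317055962639176
Read S(29,5) = 1540200411172850701, S(29,6) = 49628317055962639176.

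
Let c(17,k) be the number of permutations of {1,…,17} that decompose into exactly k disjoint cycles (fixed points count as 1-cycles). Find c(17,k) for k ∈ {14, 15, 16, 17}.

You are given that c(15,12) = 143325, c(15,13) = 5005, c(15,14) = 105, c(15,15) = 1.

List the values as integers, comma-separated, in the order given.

[16] T[16,13]:15*5005+143325=218400 · T[16,14]:15*105+5005=6580 · T[16,15]:15*1+105=120 · T[16,16]:15*0+1=1
[17] T[17,14]:16*6580+218400=323680 · T[17,15]:16*120+6580=8500 · T[17,16]:16*1+120=136 · T[17,17]:16*0+1=1
Read c(17,14) = 323680, c(17,15) = 8500, c(17,16) = 136, c(17,17) = 1.

323680, 8500, 136, 1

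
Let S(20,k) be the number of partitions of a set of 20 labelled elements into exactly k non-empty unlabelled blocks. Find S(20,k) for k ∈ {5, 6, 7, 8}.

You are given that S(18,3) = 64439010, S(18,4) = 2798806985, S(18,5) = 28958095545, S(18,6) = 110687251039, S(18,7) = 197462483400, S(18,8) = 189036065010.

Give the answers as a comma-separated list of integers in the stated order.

r19: T_19,4=4×2798806985+64439010=11259666950; T_19,5=5×28958095545+2798806985=147589284710; T_19,6=6×110687251039+28958095545=693081601779; T_19,7=7×197462483400+110687251039=1492924634839; T_19,8=8×189036065010+197462483400=1709751003480
r20: T_20,5=5×147589284710+11259666950=749206090500; T_20,6=6×693081601779+147589284710=4306078895384; T_20,7=7×1492924634839+693081601779=11143554045652; T_20,8=8×1709751003480+1492924634839=15170932662679
Read S(20,5) = 749206090500, S(20,6) = 4306078895384, S(20,7) = 11143554045652, S(20,8) = 15170932662679.

749206090500, 4306078895384, 11143554045652, 15170932662679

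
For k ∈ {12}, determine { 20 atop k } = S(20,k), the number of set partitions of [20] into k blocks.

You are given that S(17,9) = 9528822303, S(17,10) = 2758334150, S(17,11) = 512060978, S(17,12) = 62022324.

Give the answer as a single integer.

411016633391

i=18: T(18,10)=9528822303+10·2758334150=37112163803 | T(18,11)=2758334150+11·512060978=8391004908 | T(18,12)=512060978+12·62022324=1256328866
i=19: T(19,11)=37112163803+11·8391004908=129413217791 | T(19,12)=8391004908+12·1256328866=23466951300
i=20: T(20,12)=129413217791+12·23466951300=411016633391
Read S(20,12) = 411016633391.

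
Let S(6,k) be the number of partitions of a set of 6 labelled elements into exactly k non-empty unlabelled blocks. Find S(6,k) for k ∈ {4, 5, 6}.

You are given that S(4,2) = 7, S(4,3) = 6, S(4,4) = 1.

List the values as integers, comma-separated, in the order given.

row 5: T[5][3]=3·6+7=25  T[5][4]=4·1+6=10  T[5][5]=5·0+1=1
row 6: T[6][4]=4·10+25=65  T[6][5]=5·1+10=15  T[6][6]=6·0+1=1
Read S(6,4) = 65, S(6,5) = 15, S(6,6) = 1.

65, 15, 1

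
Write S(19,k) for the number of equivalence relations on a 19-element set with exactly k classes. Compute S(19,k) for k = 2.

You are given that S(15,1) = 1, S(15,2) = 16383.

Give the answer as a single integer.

262143

row 16: T[16][1]=1·1+0=1  T[16][2]=2·16383+1=32767
row 17: T[17][1]=1·1+0=1  T[17][2]=2·32767+1=65535
row 18: T[18][1]=1·1+0=1  T[18][2]=2·65535+1=131071
row 19: T[19][2]=2·131071+1=262143
Read S(19,2) = 262143.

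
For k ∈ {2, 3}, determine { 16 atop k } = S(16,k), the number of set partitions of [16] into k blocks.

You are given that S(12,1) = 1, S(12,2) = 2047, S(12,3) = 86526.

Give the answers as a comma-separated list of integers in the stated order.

32767, 7141686

i=13: T(13,1)=0+1·1=1 | T(13,2)=1+2·2047=4095 | T(13,3)=2047+3·86526=261625
i=14: T(14,1)=0+1·1=1 | T(14,2)=1+2·4095=8191 | T(14,3)=4095+3·261625=788970
i=15: T(15,1)=0+1·1=1 | T(15,2)=1+2·8191=16383 | T(15,3)=8191+3·788970=2375101
i=16: T(16,2)=1+2·16383=32767 | T(16,3)=16383+3·2375101=7141686
Read S(16,2) = 32767, S(16,3) = 7141686.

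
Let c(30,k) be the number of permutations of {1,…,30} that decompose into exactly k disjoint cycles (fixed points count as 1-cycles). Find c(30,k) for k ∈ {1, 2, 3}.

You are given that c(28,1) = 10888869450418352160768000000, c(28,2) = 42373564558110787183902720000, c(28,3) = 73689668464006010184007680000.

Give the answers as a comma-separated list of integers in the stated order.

[29] T[29,1]:28*10888869450418352160768000000+0=304888344611713860501504000000 · T[29,2]:28*42373564558110787183902720000+10888869450418352160768000000=1197348677077520393310044160000 · T[29,3]:28*73689668464006010184007680000+42373564558110787183902720000=2105684281550279072336117760000
[30] T[30,1]:29*304888344611713860501504000000+0=8841761993739701954543616000000 · T[30,2]:29*1197348677077520393310044160000+304888344611713860501504000000=35027999979859805266492784640000 · T[30,3]:29*2105684281550279072336117760000+1197348677077520393310044160000=62262192842035613491057459200000
Read c(30,1) = 8841761993739701954543616000000, c(30,2) = 35027999979859805266492784640000, c(30,3) = 62262192842035613491057459200000.

8841761993739701954543616000000, 35027999979859805266492784640000, 62262192842035613491057459200000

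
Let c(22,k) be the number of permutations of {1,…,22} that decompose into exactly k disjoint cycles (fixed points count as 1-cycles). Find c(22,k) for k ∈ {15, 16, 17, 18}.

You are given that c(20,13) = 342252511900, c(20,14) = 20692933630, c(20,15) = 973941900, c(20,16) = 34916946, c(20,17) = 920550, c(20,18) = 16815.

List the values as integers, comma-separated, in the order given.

i=21: T(21,14)=342252511900+20·20692933630=756111184500 | T(21,15)=20692933630+20·973941900=40171771630 | T(21,16)=973941900+20·34916946=1672280820 | T(21,17)=34916946+20·920550=53327946 | T(21,18)=920550+20·16815=1256850
i=22: T(22,15)=756111184500+21·40171771630=1599718388730 | T(22,16)=40171771630+21·1672280820=75289668850 | T(22,17)=1672280820+21·53327946=2792167686 | T(22,18)=53327946+21·1256850=79721796
Read c(22,15) = 1599718388730, c(22,16) = 75289668850, c(22,17) = 2792167686, c(22,18) = 79721796.

1599718388730, 75289668850, 2792167686, 79721796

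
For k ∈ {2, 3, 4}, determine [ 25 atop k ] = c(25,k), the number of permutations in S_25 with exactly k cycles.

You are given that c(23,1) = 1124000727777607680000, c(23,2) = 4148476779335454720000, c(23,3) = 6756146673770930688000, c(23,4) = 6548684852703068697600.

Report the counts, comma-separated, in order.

i=24: T(24,1)=0+23·1124000727777607680000=25852016738884976640000 | T(24,2)=1124000727777607680000+23·4148476779335454720000=96538966652493066240000 | T(24,3)=4148476779335454720000+23·6756146673770930688000=159539850276066860544000 | T(24,4)=6756146673770930688000+23·6548684852703068697600=157375898285941510732800
i=25: T(25,2)=25852016738884976640000+24·96538966652493066240000=2342787216398718566400000 | T(25,3)=96538966652493066240000+24·159539850276066860544000=3925495373278097719296000 | T(25,4)=159539850276066860544000+24·157375898285941510732800=3936561409138663118131200
Read c(25,2) = 2342787216398718566400000, c(25,3) = 3925495373278097719296000, c(25,4) = 3936561409138663118131200.

2342787216398718566400000, 3925495373278097719296000, 3936561409138663118131200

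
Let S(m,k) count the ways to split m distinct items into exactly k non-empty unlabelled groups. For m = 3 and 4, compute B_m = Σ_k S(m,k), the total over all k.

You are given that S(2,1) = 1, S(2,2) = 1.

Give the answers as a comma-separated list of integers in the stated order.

i=3: T(3,1)=0+1·1=1 | T(3,2)=1+2·1=3 | T(3,3)=1+3·0=1
i=4: T(4,1)=0+1·1=1 | T(4,2)=1+2·3=7 | T(4,3)=3+3·1=6 | T(4,4)=1+4·0=1
B_3 = ΣS(3,k) = 1+3+1 = 5
B_4 = ΣS(4,k) = 1+7+6+1 = 15

5, 15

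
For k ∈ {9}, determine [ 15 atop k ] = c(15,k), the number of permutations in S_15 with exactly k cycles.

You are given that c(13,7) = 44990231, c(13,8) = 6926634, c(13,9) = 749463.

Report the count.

@14  (14,8):6926634·13+44990231→135036473, (14,9):749463·13+6926634→16669653
@15  (15,9):16669653·14+135036473→368411615
Read c(15,9) = 368411615.

368411615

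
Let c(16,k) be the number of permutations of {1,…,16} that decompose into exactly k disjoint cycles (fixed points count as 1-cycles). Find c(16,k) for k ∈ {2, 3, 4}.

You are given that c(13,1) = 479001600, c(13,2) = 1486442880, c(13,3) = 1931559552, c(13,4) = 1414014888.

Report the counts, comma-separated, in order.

4339163001600, 6165817614720, 5056995703824

i=14: T(14,1)=0+13·479001600=6227020800 | T(14,2)=479001600+13·1486442880=19802759040 | T(14,3)=1486442880+13·1931559552=26596717056 | T(14,4)=1931559552+13·1414014888=20313753096
i=15: T(15,1)=0+14·6227020800=87178291200 | T(15,2)=6227020800+14·19802759040=283465647360 | T(15,3)=19802759040+14·26596717056=392156797824 | T(15,4)=26596717056+14·20313753096=310989260400
i=16: T(16,2)=87178291200+15·283465647360=4339163001600 | T(16,3)=283465647360+15·392156797824=6165817614720 | T(16,4)=392156797824+15·310989260400=5056995703824
Read c(16,2) = 4339163001600, c(16,3) = 6165817614720, c(16,4) = 5056995703824.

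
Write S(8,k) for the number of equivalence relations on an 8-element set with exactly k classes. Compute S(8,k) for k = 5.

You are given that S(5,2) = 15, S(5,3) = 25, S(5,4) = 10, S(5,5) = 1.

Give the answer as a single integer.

row 6: T[6][3]=3·25+15=90  T[6][4]=4·10+25=65  T[6][5]=5·1+10=15
row 7: T[7][4]=4·65+90=350  T[7][5]=5·15+65=140
row 8: T[8][5]=5·140+350=1050
Read S(8,5) = 1050.

1050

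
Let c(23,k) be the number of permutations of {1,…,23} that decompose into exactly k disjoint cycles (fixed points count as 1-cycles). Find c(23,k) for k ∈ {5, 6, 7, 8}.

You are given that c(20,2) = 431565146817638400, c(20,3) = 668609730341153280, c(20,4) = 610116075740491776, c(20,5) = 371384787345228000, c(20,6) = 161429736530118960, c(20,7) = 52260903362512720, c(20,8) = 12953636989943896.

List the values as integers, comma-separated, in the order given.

i=21: T(21,3)=431565146817638400+20·668609730341153280=13803759753640704000 | T(21,4)=668609730341153280+20·610116075740491776=12870931245150988800 | T(21,5)=610116075740491776+20·371384787345228000=8037811822645051776 | T(21,6)=371384787345228000+20·161429736530118960=3599979517947607200 | T(21,7)=161429736530118960+20·52260903362512720=1206647803780373360 | T(21,8)=52260903362512720+20·12953636989943896=311333643161390640
i=22: T(22,4)=13803759753640704000+21·12870931245150988800=284093315901811468800 | T(22,5)=12870931245150988800+21·8037811822645051776=181664979520697076096 | T(22,6)=8037811822645051776+21·3599979517947607200=83637381699544802976 | T(22,7)=3599979517947607200+21·1206647803780373360=28939583397335447760 | T(22,8)=1206647803780373360+21·311333643161390640=7744654310169576800
i=23: T(23,5)=284093315901811468800+22·181664979520697076096=4280722865357147142912 | T(23,6)=181664979520697076096+22·83637381699544802976=2021687376910682741568 | T(23,7)=83637381699544802976+22·28939583397335447760=720308216440924653696 | T(23,8)=28939583397335447760+22·7744654310169576800=199321978221066137360
Read c(23,5) = 4280722865357147142912, c(23,6) = 2021687376910682741568, c(23,7) = 720308216440924653696, c(23,8) = 199321978221066137360.

4280722865357147142912, 2021687376910682741568, 720308216440924653696, 199321978221066137360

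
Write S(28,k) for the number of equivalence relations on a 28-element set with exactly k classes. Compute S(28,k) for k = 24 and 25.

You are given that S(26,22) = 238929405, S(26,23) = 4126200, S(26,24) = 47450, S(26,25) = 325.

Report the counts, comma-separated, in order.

460192005, 6654375

row 27: T[27][23]=23·4126200+238929405=333832005  T[27][24]=24·47450+4126200=5265000  T[27][25]=25·325+47450=55575
row 28: T[28][24]=24·5265000+333832005=460192005  T[28][25]=25·55575+5265000=6654375
Read S(28,24) = 460192005, S(28,25) = 6654375.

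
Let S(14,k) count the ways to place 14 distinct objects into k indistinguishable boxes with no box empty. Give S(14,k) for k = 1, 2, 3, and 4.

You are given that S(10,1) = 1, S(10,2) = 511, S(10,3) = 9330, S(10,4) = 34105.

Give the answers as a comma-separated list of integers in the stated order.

1, 8191, 788970, 10391745

i=11: T(11,1)=0+1·1=1 | T(11,2)=1+2·511=1023 | T(11,3)=511+3·9330=28501 | T(11,4)=9330+4·34105=145750
i=12: T(12,1)=0+1·1=1 | T(12,2)=1+2·1023=2047 | T(12,3)=1023+3·28501=86526 | T(12,4)=28501+4·145750=611501
i=13: T(13,1)=0+1·1=1 | T(13,2)=1+2·2047=4095 | T(13,3)=2047+3·86526=261625 | T(13,4)=86526+4·611501=2532530
i=14: T(14,1)=0+1·1=1 | T(14,2)=1+2·4095=8191 | T(14,3)=4095+3·261625=788970 | T(14,4)=261625+4·2532530=10391745
Read S(14,1) = 1, S(14,2) = 8191, S(14,3) = 788970, S(14,4) = 10391745.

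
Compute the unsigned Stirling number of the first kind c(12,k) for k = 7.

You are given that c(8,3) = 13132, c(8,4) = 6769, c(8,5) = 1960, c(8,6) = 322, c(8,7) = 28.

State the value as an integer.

r9: T_9,4=8×6769+13132=67284; T_9,5=8×1960+6769=22449; T_9,6=8×322+1960=4536; T_9,7=8×28+322=546
r10: T_10,5=9×22449+67284=269325; T_10,6=9×4536+22449=63273; T_10,7=9×546+4536=9450
r11: T_11,6=10×63273+269325=902055; T_11,7=10×9450+63273=157773
r12: T_12,7=11×157773+902055=2637558
Read c(12,7) = 2637558.

2637558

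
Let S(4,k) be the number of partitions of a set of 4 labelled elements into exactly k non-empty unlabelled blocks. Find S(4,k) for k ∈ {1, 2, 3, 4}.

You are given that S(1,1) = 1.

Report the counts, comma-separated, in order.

@2  (2,1):1·1+0→1, (2,2):0·2+1→1
@3  (3,1):1·1+0→1, (3,2):1·2+1→3, (3,3):0·3+1→1
@4  (4,1):1·1+0→1, (4,2):3·2+1→7, (4,3):1·3+3→6, (4,4):0·4+1→1
Read S(4,1) = 1, S(4,2) = 7, S(4,3) = 6, S(4,4) = 1.

1, 7, 6, 1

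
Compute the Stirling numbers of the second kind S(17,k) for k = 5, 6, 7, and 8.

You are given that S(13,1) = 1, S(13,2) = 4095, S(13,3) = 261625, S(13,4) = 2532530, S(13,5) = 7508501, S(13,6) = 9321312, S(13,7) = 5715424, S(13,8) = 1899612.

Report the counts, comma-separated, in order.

[14] T[14,2]:2*4095+1=8191 · T[14,3]:3*261625+4095=788970 · T[14,4]:4*2532530+261625=10391745 · T[14,5]:5*7508501+2532530=40075035 · T[14,6]:6*9321312+7508501=63436373 · T[14,7]:7*5715424+9321312=49329280 · T[14,8]:8*1899612+5715424=20912320
[15] T[15,3]:3*788970+8191=2375101 · T[15,4]:4*10391745+788970=42355950 · T[15,5]:5*40075035+10391745=210766920 · T[15,6]:6*63436373+40075035=420693273 · T[15,7]:7*49329280+63436373=408741333 · T[15,8]:8*20912320+49329280=216627840
[16] T[16,4]:4*42355950+2375101=171798901 · T[16,5]:5*210766920+42355950=1096190550 · T[16,6]:6*420693273+210766920=2734926558 · T[16,7]:7*408741333+420693273=3281882604 · T[16,8]:8*216627840+408741333=2141764053
[17] T[17,5]:5*1096190550+171798901=5652751651 · T[17,6]:6*2734926558+1096190550=17505749898 · T[17,7]:7*3281882604+2734926558=25708104786 · T[17,8]:8*2141764053+3281882604=20415995028
Read S(17,5) = 5652751651, S(17,6) = 17505749898, S(17,7) = 25708104786, S(17,8) = 20415995028.

5652751651, 17505749898, 25708104786, 20415995028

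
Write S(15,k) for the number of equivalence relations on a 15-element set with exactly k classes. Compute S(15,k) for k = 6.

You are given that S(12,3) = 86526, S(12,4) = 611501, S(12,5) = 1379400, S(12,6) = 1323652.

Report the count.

420693273

row 13: T[13][4]=4·611501+86526=2532530  T[13][5]=5·1379400+611501=7508501  T[13][6]=6·1323652+1379400=9321312
row 14: T[14][5]=5·7508501+2532530=40075035  T[14][6]=6·9321312+7508501=63436373
row 15: T[15][6]=6·63436373+40075035=420693273
Read S(15,6) = 420693273.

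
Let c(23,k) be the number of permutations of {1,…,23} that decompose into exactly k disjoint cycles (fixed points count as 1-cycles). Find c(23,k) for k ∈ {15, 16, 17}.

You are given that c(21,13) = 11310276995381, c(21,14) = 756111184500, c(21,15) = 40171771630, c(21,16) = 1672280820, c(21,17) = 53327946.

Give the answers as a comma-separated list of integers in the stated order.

r22: T_22,14=21×756111184500+11310276995381=27188611869881; T_22,15=21×40171771630+756111184500=1599718388730; T_22,16=21×1672280820+40171771630=75289668850; T_22,17=21×53327946+1672280820=2792167686
r23: T_23,15=22×1599718388730+27188611869881=62382416421941; T_23,16=22×75289668850+1599718388730=3256091103430; T_23,17=22×2792167686+75289668850=136717357942
Read c(23,15) = 62382416421941, c(23,16) = 3256091103430, c(23,17) = 136717357942.

62382416421941, 3256091103430, 136717357942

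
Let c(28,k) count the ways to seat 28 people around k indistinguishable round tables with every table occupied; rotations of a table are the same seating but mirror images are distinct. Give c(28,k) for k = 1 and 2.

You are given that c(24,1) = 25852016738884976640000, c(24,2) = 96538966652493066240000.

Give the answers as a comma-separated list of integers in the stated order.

10888869450418352160768000000, 42373564558110787183902720000

[25] T[25,1]:24*25852016738884976640000+0=620448401733239439360000 · T[25,2]:24*96538966652493066240000+25852016738884976640000=2342787216398718566400000
[26] T[26,1]:25*620448401733239439360000+0=15511210043330985984000000 · T[26,2]:25*2342787216398718566400000+620448401733239439360000=59190128811701203599360000
[27] T[27,1]:26*15511210043330985984000000+0=403291461126605635584000000 · T[27,2]:26*59190128811701203599360000+15511210043330985984000000=1554454559147562279567360000
[28] T[28,1]:27*403291461126605635584000000+0=10888869450418352160768000000 · T[28,2]:27*1554454559147562279567360000+403291461126605635584000000=42373564558110787183902720000
Read c(28,1) = 10888869450418352160768000000, c(28,2) = 42373564558110787183902720000.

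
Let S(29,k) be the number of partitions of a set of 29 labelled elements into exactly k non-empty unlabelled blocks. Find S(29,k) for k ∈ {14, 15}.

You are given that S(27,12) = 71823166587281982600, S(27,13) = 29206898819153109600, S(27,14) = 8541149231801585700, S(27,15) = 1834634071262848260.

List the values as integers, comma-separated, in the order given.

[28] T[28,13]:13*29206898819153109600+71823166587281982600=451512851236272407400 · T[28,14]:14*8541149231801585700+29206898819153109600=148782988064375309400 · T[28,15]:15*1834634071262848260+8541149231801585700=36060660300744309600
[29] T[29,14]:14*148782988064375309400+451512851236272407400=2534474684137526739000 · T[29,15]:15*36060660300744309600+148782988064375309400=689692892575539953400
Read S(29,14) = 2534474684137526739000, S(29,15) = 689692892575539953400.

2534474684137526739000, 689692892575539953400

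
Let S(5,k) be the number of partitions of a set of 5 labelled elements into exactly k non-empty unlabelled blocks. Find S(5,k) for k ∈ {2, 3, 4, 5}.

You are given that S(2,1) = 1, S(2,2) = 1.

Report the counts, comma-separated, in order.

15, 25, 10, 1

r3: T_3,1=1×1+0=1; T_3,2=2×1+1=3; T_3,3=3×0+1=1
r4: T_4,1=1×1+0=1; T_4,2=2×3+1=7; T_4,3=3×1+3=6; T_4,4=4×0+1=1
r5: T_5,2=2×7+1=15; T_5,3=3×6+7=25; T_5,4=4×1+6=10; T_5,5=5×0+1=1
Read S(5,2) = 15, S(5,3) = 25, S(5,4) = 10, S(5,5) = 1.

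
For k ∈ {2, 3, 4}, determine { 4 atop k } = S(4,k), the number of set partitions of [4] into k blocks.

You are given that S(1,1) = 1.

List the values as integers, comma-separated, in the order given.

@2  (2,1):1·1+0→1, (2,2):0·2+1→1
@3  (3,1):1·1+0→1, (3,2):1·2+1→3, (3,3):0·3+1→1
@4  (4,2):3·2+1→7, (4,3):1·3+3→6, (4,4):0·4+1→1
Read S(4,2) = 7, S(4,3) = 6, S(4,4) = 1.

7, 6, 1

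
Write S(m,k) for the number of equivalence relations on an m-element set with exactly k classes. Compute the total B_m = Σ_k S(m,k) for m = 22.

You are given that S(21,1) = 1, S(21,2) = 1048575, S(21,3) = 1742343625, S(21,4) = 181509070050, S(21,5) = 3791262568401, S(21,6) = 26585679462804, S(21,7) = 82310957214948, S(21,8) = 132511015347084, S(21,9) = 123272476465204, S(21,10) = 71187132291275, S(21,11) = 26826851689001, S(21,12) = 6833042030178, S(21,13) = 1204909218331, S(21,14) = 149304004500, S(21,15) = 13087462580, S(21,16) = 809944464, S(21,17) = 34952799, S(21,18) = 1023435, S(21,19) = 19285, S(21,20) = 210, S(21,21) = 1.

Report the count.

4506715738447323

i=22: T(22,1)=0+1·1=1 | T(22,2)=1+2·1048575=2097151 | T(22,3)=1048575+3·1742343625=5228079450 | T(22,4)=1742343625+4·181509070050=727778623825 | T(22,5)=181509070050+5·3791262568401=19137821912055 | T(22,6)=3791262568401+6·26585679462804=163305339345225 | T(22,7)=26585679462804+7·82310957214948=602762379967440 | T(22,8)=82310957214948+8·132511015347084=1142399079991620 | T(22,9)=132511015347084+9·123272476465204=1241963303533920 | T(22,10)=123272476465204+10·71187132291275=835143799377954 | T(22,11)=71187132291275+11·26826851689001=366282500870286 | T(22,12)=26826851689001+12·6833042030178=108823356051137 | T(22,13)=6833042030178+13·1204909218331=22496861868481 | T(22,14)=1204909218331+14·149304004500=3295165281331 | T(22,15)=149304004500+15·13087462580=345615943200 | T(22,16)=13087462580+16·809944464=26046574004 | T(22,17)=809944464+17·34952799=1404142047 | T(22,18)=34952799+18·1023435=53374629 | T(22,19)=1023435+19·19285=1389850 | T(22,20)=19285+20·210=23485 | T(22,21)=210+21·1=231 | T(22,22)=1+22·0=1
B_22 = ΣS(22,k) = 1+2097151+5228079450+727778623825+19137821912055+163305339345225+602762379967440+1142399079991620+1241963303533920+835143799377954+366282500870286+108823356051137+22496861868481+3295165281331+345615943200+26046574004+1404142047+53374629+1389850+23485+231+1 = 4506715738447323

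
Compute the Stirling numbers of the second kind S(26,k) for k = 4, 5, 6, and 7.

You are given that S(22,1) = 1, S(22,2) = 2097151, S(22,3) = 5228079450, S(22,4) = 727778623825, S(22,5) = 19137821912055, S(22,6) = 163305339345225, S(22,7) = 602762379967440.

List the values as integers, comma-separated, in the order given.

@23  (23,1):1·1+0→1, (23,2):2097151·2+1→4194303, (23,3):5228079450·3+2097151→15686335501, (23,4):727778623825·4+5228079450→2916342574750, (23,5):19137821912055·5+727778623825→96416888184100, (23,6):163305339345225·6+19137821912055→998969857983405, (23,7):602762379967440·7+163305339345225→4382641999117305
@24  (24,2):4194303·2+1→8388607, (24,3):15686335501·3+4194303→47063200806, (24,4):2916342574750·4+15686335501→11681056634501, (24,5):96416888184100·5+2916342574750→485000783495250, (24,6):998969857983405·6+96416888184100→6090236036084530, (24,7):4382641999117305·7+998969857983405→31677463851804540
@25  (25,3):47063200806·3+8388607→141197991025, (25,4):11681056634501·4+47063200806→46771289738810, (25,5):485000783495250·5+11681056634501→2436684974110751, (25,6):6090236036084530·6+485000783495250→37026417000002430, (25,7):31677463851804540·7+6090236036084530→227832482998716310
@26  (26,4):46771289738810·4+141197991025→187226356946265, (26,5):2436684974110751·5+46771289738810→12230196160292565, (26,6):37026417000002430·6+2436684974110751→224595186974125331, (26,7):227832482998716310·7+37026417000002430→1631853797991016600
Read S(26,4) = 187226356946265, S(26,5) = 12230196160292565, S(26,6) = 224595186974125331, S(26,7) = 1631853797991016600.

187226356946265, 12230196160292565, 224595186974125331, 1631853797991016600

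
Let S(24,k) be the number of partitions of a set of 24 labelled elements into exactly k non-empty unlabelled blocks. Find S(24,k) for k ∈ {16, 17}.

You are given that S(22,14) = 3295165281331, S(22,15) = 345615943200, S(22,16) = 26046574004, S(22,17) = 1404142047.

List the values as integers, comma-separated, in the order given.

20677182465555, 1610949936915

[23] T[23,15]:15*345615943200+3295165281331=8479404429331 · T[23,16]:16*26046574004+345615943200=762361127264 · T[23,17]:17*1404142047+26046574004=49916988803
[24] T[24,16]:16*762361127264+8479404429331=20677182465555 · T[24,17]:17*49916988803+762361127264=1610949936915
Read S(24,16) = 20677182465555, S(24,17) = 1610949936915.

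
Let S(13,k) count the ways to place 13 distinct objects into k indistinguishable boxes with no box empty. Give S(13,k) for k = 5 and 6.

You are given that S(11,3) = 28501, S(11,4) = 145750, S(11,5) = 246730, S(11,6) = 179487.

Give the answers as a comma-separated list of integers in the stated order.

7508501, 9321312

i=12: T(12,4)=28501+4·145750=611501 | T(12,5)=145750+5·246730=1379400 | T(12,6)=246730+6·179487=1323652
i=13: T(13,5)=611501+5·1379400=7508501 | T(13,6)=1379400+6·1323652=9321312
Read S(13,5) = 7508501, S(13,6) = 9321312.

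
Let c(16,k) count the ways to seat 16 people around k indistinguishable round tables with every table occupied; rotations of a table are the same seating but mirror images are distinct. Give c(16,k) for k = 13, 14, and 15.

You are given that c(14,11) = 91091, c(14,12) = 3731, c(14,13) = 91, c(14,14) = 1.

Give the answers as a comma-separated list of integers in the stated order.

218400, 6580, 120

[15] T[15,12]:14*3731+91091=143325 · T[15,13]:14*91+3731=5005 · T[15,14]:14*1+91=105 · T[15,15]:14*0+1=1
[16] T[16,13]:15*5005+143325=218400 · T[16,14]:15*105+5005=6580 · T[16,15]:15*1+105=120
Read c(16,13) = 218400, c(16,14) = 6580, c(16,15) = 120.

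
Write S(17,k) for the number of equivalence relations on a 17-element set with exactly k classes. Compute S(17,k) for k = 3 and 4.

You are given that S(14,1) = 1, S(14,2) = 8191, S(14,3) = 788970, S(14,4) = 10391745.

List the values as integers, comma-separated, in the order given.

21457825, 694337290

r15: T_15,1=1×1+0=1; T_15,2=2×8191+1=16383; T_15,3=3×788970+8191=2375101; T_15,4=4×10391745+788970=42355950
r16: T_16,2=2×16383+1=32767; T_16,3=3×2375101+16383=7141686; T_16,4=4×42355950+2375101=171798901
r17: T_17,3=3×7141686+32767=21457825; T_17,4=4×171798901+7141686=694337290
Read S(17,3) = 21457825, S(17,4) = 694337290.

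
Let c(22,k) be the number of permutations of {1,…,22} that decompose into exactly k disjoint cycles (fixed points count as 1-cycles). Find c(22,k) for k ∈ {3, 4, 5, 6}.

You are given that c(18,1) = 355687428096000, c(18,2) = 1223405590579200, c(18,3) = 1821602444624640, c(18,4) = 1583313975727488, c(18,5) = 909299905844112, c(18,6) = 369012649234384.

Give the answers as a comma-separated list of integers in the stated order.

298631902863216384000, 284093315901811468800, 181664979520697076096, 83637381699544802976

row 19: T[19][1]=18·355687428096000+0=6402373705728000  T[19][2]=18·1223405590579200+355687428096000=22376988058521600  T[19][3]=18·1821602444624640+1223405590579200=34012249593822720  T[19][4]=18·1583313975727488+1821602444624640=30321254007719424  T[19][5]=18·909299905844112+1583313975727488=17950712280921504  T[19][6]=18·369012649234384+909299905844112=7551527592063024
row 20: T[20][1]=19·6402373705728000+0=121645100408832000  T[20][2]=19·22376988058521600+6402373705728000=431565146817638400  T[20][3]=19·34012249593822720+22376988058521600=668609730341153280  T[20][4]=19·30321254007719424+34012249593822720=610116075740491776  T[20][5]=19·17950712280921504+30321254007719424=371384787345228000  T[20][6]=19·7551527592063024+17950712280921504=161429736530118960
row 21: T[21][2]=20·431565146817638400+121645100408832000=8752948036761600000  T[21][3]=20·668609730341153280+431565146817638400=13803759753640704000  T[21][4]=20·610116075740491776+668609730341153280=12870931245150988800  T[21][5]=20·371384787345228000+610116075740491776=8037811822645051776  T[21][6]=20·161429736530118960+371384787345228000=3599979517947607200
row 22: T[22][3]=21·13803759753640704000+8752948036761600000=298631902863216384000  T[22][4]=21·12870931245150988800+13803759753640704000=284093315901811468800  T[22][5]=21·8037811822645051776+12870931245150988800=181664979520697076096  T[22][6]=21·3599979517947607200+8037811822645051776=83637381699544802976
Read c(22,3) = 298631902863216384000, c(22,4) = 284093315901811468800, c(22,5) = 181664979520697076096, c(22,6) = 83637381699544802976.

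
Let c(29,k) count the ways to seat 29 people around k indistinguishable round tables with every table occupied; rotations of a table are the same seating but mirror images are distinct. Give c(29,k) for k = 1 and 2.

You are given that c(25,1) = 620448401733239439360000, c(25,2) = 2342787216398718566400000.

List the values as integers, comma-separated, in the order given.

i=26: T(26,1)=0+25·620448401733239439360000=15511210043330985984000000 | T(26,2)=620448401733239439360000+25·2342787216398718566400000=59190128811701203599360000
i=27: T(27,1)=0+26·15511210043330985984000000=403291461126605635584000000 | T(27,2)=15511210043330985984000000+26·59190128811701203599360000=1554454559147562279567360000
i=28: T(28,1)=0+27·403291461126605635584000000=10888869450418352160768000000 | T(28,2)=403291461126605635584000000+27·1554454559147562279567360000=42373564558110787183902720000
i=29: T(29,1)=0+28·10888869450418352160768000000=304888344611713860501504000000 | T(29,2)=10888869450418352160768000000+28·42373564558110787183902720000=1197348677077520393310044160000
Read c(29,1) = 304888344611713860501504000000, c(29,2) = 1197348677077520393310044160000.

304888344611713860501504000000, 1197348677077520393310044160000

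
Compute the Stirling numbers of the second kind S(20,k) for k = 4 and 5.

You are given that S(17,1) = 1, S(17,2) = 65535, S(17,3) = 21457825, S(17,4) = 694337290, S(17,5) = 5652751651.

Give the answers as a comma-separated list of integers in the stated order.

i=18: T(18,2)=1+2·65535=131071 | T(18,3)=65535+3·21457825=64439010 | T(18,4)=21457825+4·694337290=2798806985 | T(18,5)=694337290+5·5652751651=28958095545
i=19: T(19,3)=131071+3·64439010=193448101 | T(19,4)=64439010+4·2798806985=11259666950 | T(19,5)=2798806985+5·28958095545=147589284710
i=20: T(20,4)=193448101+4·11259666950=45232115901 | T(20,5)=11259666950+5·147589284710=749206090500
Read S(20,4) = 45232115901, S(20,5) = 749206090500.

45232115901, 749206090500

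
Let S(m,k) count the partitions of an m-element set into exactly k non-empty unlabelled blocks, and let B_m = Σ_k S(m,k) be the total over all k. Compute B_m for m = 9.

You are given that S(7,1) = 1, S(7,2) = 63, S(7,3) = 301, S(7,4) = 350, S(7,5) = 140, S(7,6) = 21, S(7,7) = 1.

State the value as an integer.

21147

i=8: T(8,1)=0+1·1=1 | T(8,2)=1+2·63=127 | T(8,3)=63+3·301=966 | T(8,4)=301+4·350=1701 | T(8,5)=350+5·140=1050 | T(8,6)=140+6·21=266 | T(8,7)=21+7·1=28 | T(8,8)=1+8·0=1
i=9: T(9,1)=0+1·1=1 | T(9,2)=1+2·127=255 | T(9,3)=127+3·966=3025 | T(9,4)=966+4·1701=7770 | T(9,5)=1701+5·1050=6951 | T(9,6)=1050+6·266=2646 | T(9,7)=266+7·28=462 | T(9,8)=28+8·1=36 | T(9,9)=1+9·0=1
B_9 = ΣS(9,k) = 1+255+3025+7770+6951+2646+462+36+1 = 21147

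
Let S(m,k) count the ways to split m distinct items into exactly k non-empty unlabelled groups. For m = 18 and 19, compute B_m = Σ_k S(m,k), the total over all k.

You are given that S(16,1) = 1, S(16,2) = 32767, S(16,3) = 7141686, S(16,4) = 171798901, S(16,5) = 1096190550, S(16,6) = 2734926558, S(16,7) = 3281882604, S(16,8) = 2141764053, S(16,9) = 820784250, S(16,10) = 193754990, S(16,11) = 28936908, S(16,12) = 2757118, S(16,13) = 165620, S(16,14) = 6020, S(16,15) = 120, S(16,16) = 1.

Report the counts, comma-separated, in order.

r17: T_17,1=1×1+0=1; T_17,2=2×32767+1=65535; T_17,3=3×7141686+32767=21457825; T_17,4=4×171798901+7141686=694337290; T_17,5=5×1096190550+171798901=5652751651; T_17,6=6×2734926558+1096190550=17505749898; T_17,7=7×3281882604+2734926558=25708104786; T_17,8=8×2141764053+3281882604=20415995028; T_17,9=9×820784250+2141764053=9528822303; T_17,10=10×193754990+820784250=2758334150; T_17,11=11×28936908+193754990=512060978; T_17,12=12×2757118+28936908=62022324; T_17,13=13×165620+2757118=4910178; T_17,14=14×6020+165620=249900; T_17,15=15×120+6020=7820; T_17,16=16×1+120=136; T_17,17=17×0+1=1
r18: T_18,1=1×1+0=1; T_18,2=2×65535+1=131071; T_18,3=3×21457825+65535=64439010; T_18,4=4×694337290+21457825=2798806985; T_18,5=5×5652751651+694337290=28958095545; T_18,6=6×17505749898+5652751651=110687251039; T_18,7=7×25708104786+17505749898=197462483400; T_18,8=8×20415995028+25708104786=189036065010; T_18,9=9×9528822303+20415995028=106175395755; T_18,10=10×2758334150+9528822303=37112163803; T_18,11=11×512060978+2758334150=8391004908; T_18,12=12×62022324+512060978=1256328866; T_18,13=13×4910178+62022324=125854638; T_18,14=14×249900+4910178=8408778; T_18,15=15×7820+249900=367200; T_18,16=16×136+7820=9996; T_18,17=17×1+136=153; T_18,18=18×0+1=1
r19: T_19,1=1×1+0=1; T_19,2=2×131071+1=262143; T_19,3=3×64439010+131071=193448101; T_19,4=4×2798806985+64439010=11259666950; T_19,5=5×28958095545+2798806985=147589284710; T_19,6=6×110687251039+28958095545=693081601779; T_19,7=7×197462483400+110687251039=1492924634839; T_19,8=8×189036065010+197462483400=1709751003480; T_19,9=9×106175395755+189036065010=1144614626805; T_19,10=10×37112163803+106175395755=477297033785; T_19,11=11×8391004908+37112163803=129413217791; T_19,12=12×1256328866+8391004908=23466951300; T_19,13=13×125854638+1256328866=2892439160; T_19,14=14×8408778+125854638=243577530; T_19,15=15×367200+8408778=13916778; T_19,16=16×9996+367200=527136; T_19,17=17×153+9996=12597; T_19,18=18×1+153=171; T_19,19=19×0+1=1
B_18 = ΣS(18,k) = 1+131071+64439010+2798806985+28958095545+110687251039+197462483400+189036065010+106175395755+37112163803+8391004908+1256328866+125854638+8408778+367200+9996+153+1 = 682076806159
B_19 = ΣS(19,k) = 1+262143+193448101+11259666950+147589284710+693081601779+1492924634839+1709751003480+1144614626805+477297033785+129413217791+23466951300+2892439160+243577530+13916778+527136+12597+171+1 = 5832742205057

682076806159, 5832742205057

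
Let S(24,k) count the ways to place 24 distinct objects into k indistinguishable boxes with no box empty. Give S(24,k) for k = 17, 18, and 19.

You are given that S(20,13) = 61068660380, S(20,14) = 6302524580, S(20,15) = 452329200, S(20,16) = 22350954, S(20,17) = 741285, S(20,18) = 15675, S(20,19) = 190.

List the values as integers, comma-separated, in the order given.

1610949936915, 92484925445, 3880739170

@21  (21,14):6302524580·14+61068660380→149304004500, (21,15):452329200·15+6302524580→13087462580, (21,16):22350954·16+452329200→809944464, (21,17):741285·17+22350954→34952799, (21,18):15675·18+741285→1023435, (21,19):190·19+15675→19285
@22  (22,15):13087462580·15+149304004500→345615943200, (22,16):809944464·16+13087462580→26046574004, (22,17):34952799·17+809944464→1404142047, (22,18):1023435·18+34952799→53374629, (22,19):19285·19+1023435→1389850
@23  (23,16):26046574004·16+345615943200→762361127264, (23,17):1404142047·17+26046574004→49916988803, (23,18):53374629·18+1404142047→2364885369, (23,19):1389850·19+53374629→79781779
@24  (24,17):49916988803·17+762361127264→1610949936915, (24,18):2364885369·18+49916988803→92484925445, (24,19):79781779·19+2364885369→3880739170
Read S(24,17) = 1610949936915, S(24,18) = 92484925445, S(24,19) = 3880739170.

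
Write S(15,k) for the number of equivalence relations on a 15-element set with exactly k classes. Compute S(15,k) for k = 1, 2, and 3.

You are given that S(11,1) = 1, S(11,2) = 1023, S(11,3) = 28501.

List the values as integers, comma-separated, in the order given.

[12] T[12,1]:1*1+0=1 · T[12,2]:2*1023+1=2047 · T[12,3]:3*28501+1023=86526
[13] T[13,1]:1*1+0=1 · T[13,2]:2*2047+1=4095 · T[13,3]:3*86526+2047=261625
[14] T[14,1]:1*1+0=1 · T[14,2]:2*4095+1=8191 · T[14,3]:3*261625+4095=788970
[15] T[15,1]:1*1+0=1 · T[15,2]:2*8191+1=16383 · T[15,3]:3*788970+8191=2375101
Read S(15,1) = 1, S(15,2) = 16383, S(15,3) = 2375101.

1, 16383, 2375101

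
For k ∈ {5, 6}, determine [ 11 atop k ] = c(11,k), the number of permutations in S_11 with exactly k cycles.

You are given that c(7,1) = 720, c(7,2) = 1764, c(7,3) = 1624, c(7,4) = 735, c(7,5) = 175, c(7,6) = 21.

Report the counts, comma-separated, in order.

@8  (8,2):1764·7+720→13068, (8,3):1624·7+1764→13132, (8,4):735·7+1624→6769, (8,5):175·7+735→1960, (8,6):21·7+175→322
@9  (9,3):13132·8+13068→118124, (9,4):6769·8+13132→67284, (9,5):1960·8+6769→22449, (9,6):322·8+1960→4536
@10  (10,4):67284·9+118124→723680, (10,5):22449·9+67284→269325, (10,6):4536·9+22449→63273
@11  (11,5):269325·10+723680→3416930, (11,6):63273·10+269325→902055
Read c(11,5) = 3416930, c(11,6) = 902055.

3416930, 902055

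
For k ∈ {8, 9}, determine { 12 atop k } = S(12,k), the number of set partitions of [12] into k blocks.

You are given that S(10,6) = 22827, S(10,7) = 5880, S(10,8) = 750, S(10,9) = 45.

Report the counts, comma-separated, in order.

i=11: T(11,7)=22827+7·5880=63987 | T(11,8)=5880+8·750=11880 | T(11,9)=750+9·45=1155
i=12: T(12,8)=63987+8·11880=159027 | T(12,9)=11880+9·1155=22275
Read S(12,8) = 159027, S(12,9) = 22275.

159027, 22275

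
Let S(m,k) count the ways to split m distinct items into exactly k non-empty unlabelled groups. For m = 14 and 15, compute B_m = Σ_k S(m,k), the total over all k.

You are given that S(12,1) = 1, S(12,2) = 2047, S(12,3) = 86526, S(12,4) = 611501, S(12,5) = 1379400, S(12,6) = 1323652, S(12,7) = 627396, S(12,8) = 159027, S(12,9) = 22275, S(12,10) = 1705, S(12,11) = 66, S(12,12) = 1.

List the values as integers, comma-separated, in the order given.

190899322, 1382958545

r13: T_13,1=1×1+0=1; T_13,2=2×2047+1=4095; T_13,3=3×86526+2047=261625; T_13,4=4×611501+86526=2532530; T_13,5=5×1379400+611501=7508501; T_13,6=6×1323652+1379400=9321312; T_13,7=7×627396+1323652=5715424; T_13,8=8×159027+627396=1899612; T_13,9=9×22275+159027=359502; T_13,10=10×1705+22275=39325; T_13,11=11×66+1705=2431; T_13,12=12×1+66=78; T_13,13=13×0+1=1
r14: T_14,1=1×1+0=1; T_14,2=2×4095+1=8191; T_14,3=3×261625+4095=788970; T_14,4=4×2532530+261625=10391745; T_14,5=5×7508501+2532530=40075035; T_14,6=6×9321312+7508501=63436373; T_14,7=7×5715424+9321312=49329280; T_14,8=8×1899612+5715424=20912320; T_14,9=9×359502+1899612=5135130; T_14,10=10×39325+359502=752752; T_14,11=11×2431+39325=66066; T_14,12=12×78+2431=3367; T_14,13=13×1+78=91; T_14,14=14×0+1=1
r15: T_15,1=1×1+0=1; T_15,2=2×8191+1=16383; T_15,3=3×788970+8191=2375101; T_15,4=4×10391745+788970=42355950; T_15,5=5×40075035+10391745=210766920; T_15,6=6×63436373+40075035=420693273; T_15,7=7×49329280+63436373=408741333; T_15,8=8×20912320+49329280=216627840; T_15,9=9×5135130+20912320=67128490; T_15,10=10×752752+5135130=12662650; T_15,11=11×66066+752752=1479478; T_15,12=12×3367+66066=106470; T_15,13=13×91+3367=4550; T_15,14=14×1+91=105; T_15,15=15×0+1=1
B_14 = ΣS(14,k) = 1+8191+788970+10391745+40075035+63436373+49329280+20912320+5135130+752752+66066+3367+91+1 = 190899322
B_15 = ΣS(15,k) = 1+16383+2375101+42355950+210766920+420693273+408741333+216627840+67128490+12662650+1479478+106470+4550+105+1 = 1382958545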